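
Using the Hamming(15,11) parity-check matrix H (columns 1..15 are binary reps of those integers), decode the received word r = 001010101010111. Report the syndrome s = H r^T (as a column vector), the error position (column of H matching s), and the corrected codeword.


s = (1, 1, 1, 1)^T, error position = 15, corrected codeword c = 001010101010110

Compute s = H r^T mod 2 one row at a time:
  s_1 = 0 + 1 + 0 + 1 + 0 + 1 + 1 + 1 = 5 ≡ 1 (mod 2).
  s_2 = 0 + 1 + 0 + 1 + 0 + 1 + 1 + 1 = 5 ≡ 1 (mod 2).
  s_3 = 0 + 1 + 0 + 1 + 0 + 1 + 1 + 1 = 5 ≡ 1 (mod 2).
  s_4 = 0 + 1 + 1 + 1 + 1 + 1 + 1 + 1 = 7 ≡ 1 (mod 2).
s = (1, 1, 1, 1)^T — this equals column 15 of H (binary 1111), so error is at position 15.
Correct: flip bit 15 of r = 001010101010111 to get c = 001010101010110.


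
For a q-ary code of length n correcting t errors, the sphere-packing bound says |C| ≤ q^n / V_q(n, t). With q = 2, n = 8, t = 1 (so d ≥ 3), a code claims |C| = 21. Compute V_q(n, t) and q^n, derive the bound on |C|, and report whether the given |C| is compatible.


V_q(n, t) = 9, q^n = 256, Hamming bound = 28, |C| = 21 ≤ bound (satisfied).

Step 1: Compute V_q(n, t) = Σ_{j=0}^1 C(n, j) (q−1)^j.
  j = 0: C(8,0)·(1)^0 = 1·1 = 1.
  j = 1: C(8,1)·(1)^1 = 8·1 = 8.
  V_q(n, t) = 1 + 8 = 9.
Step 2: q^n = 2^8 = 256.
Step 3: Hamming bound ⌊q^n / V_q(n,t)⌋ = ⌊256/9⌋ = 28.
Step 4: Compare |C| = 21 to 28: satisfied.
The claimed |C| lies below the Hamming bound.


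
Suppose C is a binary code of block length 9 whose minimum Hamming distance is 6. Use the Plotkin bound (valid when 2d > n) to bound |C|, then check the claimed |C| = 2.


Plotkin bound M ≤ 4; given |C| = 2 ≤ bound (satisfied).

Check applicability: 2d = 12, n = 9.
2d − n = 3 > 0, so Plotkin applies.
Compute d/(2d−n) = 6/3 ≈ 2.0000.
⌊d/(2d−n)⌋ = 2.
Plotkin bound: M ≤ 2·2 = 4.
Given |C| = 2, check: satisfied.
This |C| is below the Plotkin bound.


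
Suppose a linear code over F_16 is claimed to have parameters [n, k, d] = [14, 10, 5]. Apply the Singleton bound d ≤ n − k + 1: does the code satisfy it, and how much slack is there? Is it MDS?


Singleton RHS = n − k + 1 = 5, slack = 0, bound satisfied, MDS.

Singleton bound: d ≤ n − k + 1.
Here n = 14, k = 10, so n − k + 1 = 5.
Given d = 5, check d ≤ 5: YES.
Slack = (n − k + 1) − d = 0.
The code is MDS (slack = 0).
Description: the claimed parameters are [14, 10, 5]_16; such a code would be MDS (meets Singleton bound).


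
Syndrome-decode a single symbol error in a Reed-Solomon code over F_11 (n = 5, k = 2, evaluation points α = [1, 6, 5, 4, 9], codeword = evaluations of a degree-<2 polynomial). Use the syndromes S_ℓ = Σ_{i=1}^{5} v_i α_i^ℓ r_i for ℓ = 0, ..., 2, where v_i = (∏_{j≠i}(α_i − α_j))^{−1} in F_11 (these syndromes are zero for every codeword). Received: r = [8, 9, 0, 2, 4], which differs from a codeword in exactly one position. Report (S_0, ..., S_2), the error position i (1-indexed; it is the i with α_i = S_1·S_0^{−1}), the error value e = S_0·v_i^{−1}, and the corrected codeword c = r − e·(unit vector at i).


S = (8, 6, 10), error at position 5, error magnitude e = 1, c = [8, 9, 0, 2, 3].

Step 1: column multipliers v_i = (∏_{j≠i}(α_i − α_j))^{−1} mod 11.
  i = 1 (α = 1): (1−6)(1−5)(1−4)(1−9) = (−5)·(−4)·(−3)·(−8) = 480 ≡ 7, so v_1 = 7^{−1} = 8 (mod 11).
  i = 2 (α = 6): (6−1)(6−5)(6−4)(6−9) = 5·1·2·(−3) = −30 ≡ 3, so v_2 = 3^{−1} = 4 (mod 11).
  i = 3 (α = 5): (5−1)(5−6)(5−4)(5−9) = 4·(−1)·1·(−4) = 16 ≡ 5, so v_3 = 5^{−1} = 9 (mod 11).
  i = 4 (α = 4): (4−1)(4−6)(4−5)(4−9) = 3·(−2)·(−1)·(−5) = −30 ≡ 3, so v_4 = 3^{−1} = 4 (mod 11).
  i = 5 (α = 9): (9−1)(9−6)(9−5)(9−4) = 8·3·4·5 = 480 ≡ 7, so v_5 = 7^{−1} = 8 (mod 11).
  v = [8, 4, 9, 4, 8].
Step 2: syndromes of r = [8, 9, 0, 2, 4] (all sums mod 11).
  S_0 = Σ v_i r_i = 8·8 + 4·9 + 9·0 + 4·2 + 8·4 = 140 ≡ 8.
  S_1 = Σ v_i α_i r_i = 8·1·8 + 4·6·9 + 9·5·0 + 4·4·2 + 8·9·4 = 600 ≡ 6.
  α_i^2 mod 11 = [1, 3, 3, 5, 4].
  S_2 = Σ v_i α_i^2 r_i = 8·1·8 + 4·3·9 + 9·3·0 + 4·5·2 + 8·4·4 = 340 ≡ 10.
  S = (8, 6, 10) ≠ 0, so r is not a codeword (an error is present).
Step 3: locate the error. For a single error e at position i, S_ℓ = v_i·e·α_i^ℓ, so α_err = S_1/S_0.
  S_0^{−1} = 8^{−1} = 7 (mod 11), so α_err = 6·7 = 42 ≡ 9 = α_5. Error position i = 5.
  Consistency check: S_2/S_1 = 10·2 = 20 ≡ 9 = α_err ✓ (single-error assumption holds).
Step 4: error magnitude e = S_0/v_5 = S_0·∏_{j≠5}(α_5 − α_j) = 8·7 = 56 ≡ 1 (mod 11).
Step 5: correct position 5: c_5 = r_5 − e = 4 − 1 ≡ 3 (mod 11). Hence c = [8, 9, 0, 2, 3].
  Check: interpolating c through the α_i gives m(x) = 10 + 9·x (degree < 2) with m(α_i) = c_i for every i, so c is indeed a codeword.


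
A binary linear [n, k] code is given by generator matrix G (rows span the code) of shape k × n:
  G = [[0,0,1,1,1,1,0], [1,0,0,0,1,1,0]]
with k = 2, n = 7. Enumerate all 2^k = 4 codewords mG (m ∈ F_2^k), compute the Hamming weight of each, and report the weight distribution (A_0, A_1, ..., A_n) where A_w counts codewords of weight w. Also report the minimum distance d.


Weight distribution: A_0 = 1, A_3 = 2, A_4 = 1. Minimum distance d = 3.

Enumerate all 2^2 = 4 messages m ∈ F_2^2.
For each, compute codeword c = mG in F_2^7, then tally its weight.
  m = 00 → c = 0000000, weight = 0.
  m = 10 → c = 0011110, weight = 4.
  m = 01 → c = 1000110, weight = 3.
  m = 11 → c = 1011000, weight = 3.
Tally weights:
  weight 0: 1 codewords.
  weight 3: 2 codewords.
  weight 4: 1 codewords.
Minimum distance d = smallest w > 0 with A_w > 0 = 3.
Sanity: Σ A_w = 4 = 2^2 = 4 ✓.


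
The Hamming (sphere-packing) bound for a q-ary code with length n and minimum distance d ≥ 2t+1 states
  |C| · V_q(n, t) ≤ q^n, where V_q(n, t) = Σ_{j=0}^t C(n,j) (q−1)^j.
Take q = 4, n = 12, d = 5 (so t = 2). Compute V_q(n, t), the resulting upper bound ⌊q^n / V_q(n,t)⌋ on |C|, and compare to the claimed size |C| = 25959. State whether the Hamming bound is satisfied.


V_q(n, t) = 631, q^n = 16777216, Hamming bound = 26588, |C| = 25959 ≤ bound (satisfied).

Step 1: Compute V_q(n, t) = Σ_{j=0}^2 C(n, j) (q−1)^j.
  j = 0: C(12,0)·(3)^0 = 1·1 = 1.
  j = 1: C(12,1)·(3)^1 = 12·3 = 36.
  j = 2: C(12,2)·(3)^2 = 66·9 = 594.
  V_q(n, t) = 1 + 36 + 594 = 631.
Step 2: q^n = 4^12 = 16777216.
Step 3: Hamming bound ⌊q^n / V_q(n,t)⌋ = ⌊16777216/631⌋ = 26588.
Step 4: Compare |C| = 25959 to 26588: satisfied.
The claimed |C| lies below the Hamming bound.


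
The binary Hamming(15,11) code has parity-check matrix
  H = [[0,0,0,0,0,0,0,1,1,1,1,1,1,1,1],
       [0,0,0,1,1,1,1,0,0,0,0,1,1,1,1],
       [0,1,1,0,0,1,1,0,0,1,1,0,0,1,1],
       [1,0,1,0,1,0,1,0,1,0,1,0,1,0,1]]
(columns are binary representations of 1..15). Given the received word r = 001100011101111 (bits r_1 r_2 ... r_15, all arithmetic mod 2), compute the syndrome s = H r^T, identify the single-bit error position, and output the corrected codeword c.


s = (1, 1, 0, 0)^T, error position = 12, corrected codeword c = 001100011100111

Compute s = H r^T mod 2 one row at a time:
  s_1 = 1 + 1 + 1 + 0 + 1 + 1 + 1 + 1 = 7 ≡ 1 (mod 2).
  s_2 = 1 + 0 + 0 + 0 + 1 + 1 + 1 + 1 = 5 ≡ 1 (mod 2).
  s_3 = 0 + 1 + 0 + 0 + 1 + 0 + 1 + 1 = 4 ≡ 0 (mod 2).
  s_4 = 0 + 1 + 0 + 0 + 1 + 0 + 1 + 1 = 4 ≡ 0 (mod 2).
s = (1, 1, 0, 0)^T — this equals column 12 of H (binary 1100), so error is at position 12.
Correct: flip bit 12 of r = 001100011101111 to get c = 001100011100111.


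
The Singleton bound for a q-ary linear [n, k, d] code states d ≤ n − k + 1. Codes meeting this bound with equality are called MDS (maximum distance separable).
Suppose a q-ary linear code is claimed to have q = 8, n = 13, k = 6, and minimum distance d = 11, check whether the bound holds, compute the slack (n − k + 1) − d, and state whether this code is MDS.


Singleton RHS = n − k + 1 = 8, slack = -3, bound violated (no such code; not MDS).

Singleton bound: d ≤ n − k + 1.
Here n = 13, k = 6, so n − k + 1 = 8.
Given d = 11, check d ≤ 8: NO.
Slack = (n − k + 1) − d = -3.
The slack is negative: d = 11 exceeds n − k + 1 = 8 by 3, so the Singleton bound is violated and no linear [13, 6, 11]_8 code can exist. In particular it is not MDS (MDS requires d = n − k + 1 exactly).
Description: the claimed parameters are [13, 6, 11]_8; such a code would be impossible (violates the Singleton bound).


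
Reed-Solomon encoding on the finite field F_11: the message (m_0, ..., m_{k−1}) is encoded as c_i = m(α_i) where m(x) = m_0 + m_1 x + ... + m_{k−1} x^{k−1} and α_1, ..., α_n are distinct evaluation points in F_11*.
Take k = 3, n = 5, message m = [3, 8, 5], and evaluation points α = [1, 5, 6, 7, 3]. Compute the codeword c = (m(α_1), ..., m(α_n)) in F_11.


c = [5, 3, 0, 7, 6]

Message polynomial: m(x) = 3 + 8·x + 5·x^2 (mod 11).
For each evaluation point α_i, compute m(α_i) mod 11:
  α_1 = 1: Horner steps 5 → 2 → 5, so m(1) = 5.
  α_2 = 5: Horner steps 5 → 0 → 3, so m(5) = 3.
  α_3 = 6: Horner steps 5 → 5 → 0, so m(6) = 0.
  α_4 = 7: Horner steps 5 → 10 → 7, so m(7) = 7.
  α_5 = 3: Horner steps 5 → 1 → 6, so m(3) = 6.
Codeword c = [5, 3, 0, 7, 6] ∈ F_11^5.


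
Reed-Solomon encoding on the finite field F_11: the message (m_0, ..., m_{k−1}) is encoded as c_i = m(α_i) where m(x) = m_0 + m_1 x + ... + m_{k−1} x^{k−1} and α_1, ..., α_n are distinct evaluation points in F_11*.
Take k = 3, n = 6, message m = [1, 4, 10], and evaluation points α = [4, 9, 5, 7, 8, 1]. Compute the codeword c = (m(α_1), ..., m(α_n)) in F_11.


c = [1, 0, 7, 2, 2, 4]

Message polynomial: m(x) = 1 + 4·x + 10·x^2 (mod 11).
For each evaluation point α_i, compute m(α_i) mod 11:
  α_1 = 4: Horner steps 10 → 0 → 1, so m(4) = 1.
  α_2 = 9: Horner steps 10 → 6 → 0, so m(9) = 0.
  α_3 = 5: Horner steps 10 → 10 → 7, so m(5) = 7.
  α_4 = 7: Horner steps 10 → 8 → 2, so m(7) = 2.
  α_5 = 8: Horner steps 10 → 7 → 2, so m(8) = 2.
  α_6 = 1: Horner steps 10 → 3 → 4, so m(1) = 4.
Codeword c = [1, 0, 7, 2, 2, 4] ∈ F_11^6.


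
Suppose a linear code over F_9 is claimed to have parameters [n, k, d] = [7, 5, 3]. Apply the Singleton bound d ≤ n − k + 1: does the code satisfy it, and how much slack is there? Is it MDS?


Singleton RHS = n − k + 1 = 3, slack = 0, bound satisfied, MDS.

Singleton bound: d ≤ n − k + 1.
Here n = 7, k = 5, so n − k + 1 = 3.
Given d = 3, check d ≤ 3: YES.
Slack = (n − k + 1) − d = 0.
The code is MDS (slack = 0).
Description: the claimed parameters are [7, 5, 3]_9; such a code would be MDS (meets Singleton bound).


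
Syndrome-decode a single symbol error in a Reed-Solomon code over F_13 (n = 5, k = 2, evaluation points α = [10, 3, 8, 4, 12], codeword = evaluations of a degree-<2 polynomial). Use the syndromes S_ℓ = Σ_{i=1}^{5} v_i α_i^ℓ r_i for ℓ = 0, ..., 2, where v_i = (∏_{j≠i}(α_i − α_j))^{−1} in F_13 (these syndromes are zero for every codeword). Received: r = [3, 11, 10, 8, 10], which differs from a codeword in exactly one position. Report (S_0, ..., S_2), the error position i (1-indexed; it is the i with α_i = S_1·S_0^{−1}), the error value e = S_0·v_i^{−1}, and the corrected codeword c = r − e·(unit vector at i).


S = (10, 2, 3), error at position 3, error magnitude e = 1, c = [3, 11, 9, 8, 10].

Step 1: column multipliers v_i = (∏_{j≠i}(α_i − α_j))^{−1} mod 13.
  i = 1 (α = 10): (10−3)(10−8)(10−4)(10−12) = 7·2·6·(−2) = −168 ≡ 1, so v_1 = 1^{−1} = 1 (mod 13).
  i = 2 (α = 3): (3−10)(3−8)(3−4)(3−12) = (−7)·(−5)·(−1)·(−9) = 315 ≡ 3, so v_2 = 3^{−1} = 9 (mod 13).
  i = 3 (α = 8): (8−10)(8−3)(8−4)(8−12) = (−2)·5·4·(−4) = 160 ≡ 4, so v_3 = 4^{−1} = 10 (mod 13).
  i = 4 (α = 4): (4−10)(4−3)(4−8)(4−12) = (−6)·1·(−4)·(−8) = −192 ≡ 3, so v_4 = 3^{−1} = 9 (mod 13).
  i = 5 (α = 12): (12−10)(12−3)(12−8)(12−4) = 2·9·4·8 = 576 ≡ 4, so v_5 = 4^{−1} = 10 (mod 13).
  v = [1, 9, 10, 9, 10].
Step 2: syndromes of r = [3, 11, 10, 8, 10] (all sums mod 13).
  S_0 = Σ v_i r_i = 1·3 + 9·11 + 10·10 + 9·8 + 10·10 = 374 ≡ 10.
  S_1 = Σ v_i α_i r_i = 1·10·3 + 9·3·11 + 10·8·10 + 9·4·8 + 10·12·10 = 2615 ≡ 2.
  α_i^2 mod 13 = [9, 9, 12, 3, 1].
  S_2 = Σ v_i α_i^2 r_i = 1·9·3 + 9·9·11 + 10·12·10 + 9·3·8 + 10·1·10 = 2434 ≡ 3.
  S = (10, 2, 3) ≠ 0, so r is not a codeword (an error is present).
Step 3: locate the error. For a single error e at position i, S_ℓ = v_i·e·α_i^ℓ, so α_err = S_1/S_0.
  S_0^{−1} = 10^{−1} = 4 (mod 13), so α_err = 2·4 = 8 ≡ 8 = α_3. Error position i = 3.
  Consistency check: S_2/S_1 = 3·7 = 21 ≡ 8 = α_err ✓ (single-error assumption holds).
Step 4: error magnitude e = S_0/v_3 = S_0·∏_{j≠3}(α_3 − α_j) = 10·4 = 40 ≡ 1 (mod 13).
Step 5: correct position 3: c_3 = r_3 − e = 10 − 1 ≡ 9 (mod 13). Hence c = [3, 11, 9, 8, 10].
  Check: interpolating c through the α_i gives m(x) = 7 + 10·x (degree < 2) with m(α_i) = c_i for every i, so c is indeed a codeword.


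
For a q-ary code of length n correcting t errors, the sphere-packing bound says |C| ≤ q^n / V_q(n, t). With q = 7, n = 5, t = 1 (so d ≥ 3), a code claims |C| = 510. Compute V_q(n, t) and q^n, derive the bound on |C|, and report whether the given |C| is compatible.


V_q(n, t) = 31, q^n = 16807, Hamming bound = 542, |C| = 510 ≤ bound (satisfied).

Step 1: Compute V_q(n, t) = Σ_{j=0}^1 C(n, j) (q−1)^j.
  j = 0: C(5,0)·(6)^0 = 1·1 = 1.
  j = 1: C(5,1)·(6)^1 = 5·6 = 30.
  V_q(n, t) = 1 + 30 = 31.
Step 2: q^n = 7^5 = 16807.
Step 3: Hamming bound ⌊q^n / V_q(n,t)⌋ = ⌊16807/31⌋ = 542.
Step 4: Compare |C| = 510 to 542: satisfied.
The claimed |C| lies below the Hamming bound.


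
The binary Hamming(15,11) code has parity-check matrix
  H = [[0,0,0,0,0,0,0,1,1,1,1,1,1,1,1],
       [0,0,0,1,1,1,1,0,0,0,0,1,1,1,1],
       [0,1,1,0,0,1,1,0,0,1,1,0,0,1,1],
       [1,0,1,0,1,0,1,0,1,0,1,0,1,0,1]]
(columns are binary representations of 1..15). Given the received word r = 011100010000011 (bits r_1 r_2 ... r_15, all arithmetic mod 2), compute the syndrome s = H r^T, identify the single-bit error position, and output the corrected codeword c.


s = (1, 1, 0, 0)^T, error position = 12, corrected codeword c = 011100010001011

Compute s = H r^T mod 2 one row at a time:
  s_1 = 1 + 0 + 0 + 0 + 0 + 0 + 1 + 1 = 3 ≡ 1 (mod 2).
  s_2 = 1 + 0 + 0 + 0 + 0 + 0 + 1 + 1 = 3 ≡ 1 (mod 2).
  s_3 = 1 + 1 + 0 + 0 + 0 + 0 + 1 + 1 = 4 ≡ 0 (mod 2).
  s_4 = 0 + 1 + 0 + 0 + 0 + 0 + 0 + 1 = 2 ≡ 0 (mod 2).
s = (1, 1, 0, 0)^T — this equals column 12 of H (binary 1100), so error is at position 12.
Correct: flip bit 12 of r = 011100010000011 to get c = 011100010001011.


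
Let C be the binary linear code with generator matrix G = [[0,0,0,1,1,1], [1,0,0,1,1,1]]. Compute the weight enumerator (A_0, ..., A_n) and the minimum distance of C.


Weight distribution: A_0 = 1, A_1 = 1, A_3 = 1, A_4 = 1. Minimum distance d = 1.

Enumerate all 2^2 = 4 messages m ∈ F_2^2.
For each, compute codeword c = mG in F_2^6, then tally its weight.
  m = 00 → c = 000000, weight = 0.
  m = 10 → c = 000111, weight = 3.
  m = 01 → c = 100111, weight = 4.
  m = 11 → c = 100000, weight = 1.
Tally weights:
  weight 0: 1 codewords.
  weight 1: 1 codewords.
  weight 3: 1 codewords.
  weight 4: 1 codewords.
Minimum distance d = smallest w > 0 with A_w > 0 = 1.
Sanity: Σ A_w = 4 = 2^2 = 4 ✓.


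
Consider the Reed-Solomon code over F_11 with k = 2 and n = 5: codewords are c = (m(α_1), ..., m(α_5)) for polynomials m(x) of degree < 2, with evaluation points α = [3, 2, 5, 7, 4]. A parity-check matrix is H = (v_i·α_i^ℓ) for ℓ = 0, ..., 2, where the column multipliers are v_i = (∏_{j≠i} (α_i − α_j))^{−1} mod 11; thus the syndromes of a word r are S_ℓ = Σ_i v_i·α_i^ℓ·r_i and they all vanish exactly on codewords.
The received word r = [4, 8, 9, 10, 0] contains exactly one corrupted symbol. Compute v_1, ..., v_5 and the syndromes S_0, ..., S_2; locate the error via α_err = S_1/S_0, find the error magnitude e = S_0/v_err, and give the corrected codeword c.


S = (9, 1, 5), error at position 3, error magnitude e = 2, c = [4, 8, 7, 10, 0].

Step 1: column multipliers v_i = (∏_{j≠i}(α_i − α_j))^{−1} mod 11.
  i = 1 (α = 3): (3−2)(3−5)(3−7)(3−4) = 1·(−2)·(−4)·(−1) = −8 ≡ 3, so v_1 = 3^{−1} = 4 (mod 11).
  i = 2 (α = 2): (2−3)(2−5)(2−7)(2−4) = (−1)·(−3)·(−5)·(−2) = 30 ≡ 8, so v_2 = 8^{−1} = 7 (mod 11).
  i = 3 (α = 5): (5−3)(5−2)(5−7)(5−4) = 2·3·(−2)·1 = −12 ≡ 10, so v_3 = 10^{−1} = 10 (mod 11).
  i = 4 (α = 7): (7−3)(7−2)(7−5)(7−4) = 4·5·2·3 = 120 ≡ 10, so v_4 = 10^{−1} = 10 (mod 11).
  i = 5 (α = 4): (4−3)(4−2)(4−5)(4−7) = 1·2·(−1)·(−3) = 6 ≡ 6, so v_5 = 6^{−1} = 2 (mod 11).
  v = [4, 7, 10, 10, 2].
Step 2: syndromes of r = [4, 8, 9, 10, 0] (all sums mod 11).
  S_0 = Σ v_i r_i = 4·4 + 7·8 + 10·9 + 10·10 + 2·0 = 262 ≡ 9.
  S_1 = Σ v_i α_i r_i = 4·3·4 + 7·2·8 + 10·5·9 + 10·7·10 + 2·4·0 = 1310 ≡ 1.
  α_i^2 mod 11 = [9, 4, 3, 5, 5].
  S_2 = Σ v_i α_i^2 r_i = 4·9·4 + 7·4·8 + 10·3·9 + 10·5·10 + 2·5·0 = 1138 ≡ 5.
  S = (9, 1, 5) ≠ 0, so r is not a codeword (an error is present).
Step 3: locate the error. For a single error e at position i, S_ℓ = v_i·e·α_i^ℓ, so α_err = S_1/S_0.
  S_0^{−1} = 9^{−1} = 5 (mod 11), so α_err = 1·5 = 5 ≡ 5 = α_3. Error position i = 3.
  Consistency check: S_2/S_1 = 5·1 = 5 ≡ 5 = α_err ✓ (single-error assumption holds).
Step 4: error magnitude e = S_0/v_3 = S_0·∏_{j≠3}(α_3 − α_j) = 9·10 = 90 ≡ 2 (mod 11).
Step 5: correct position 3: c_3 = r_3 − e = 9 − 2 ≡ 7 (mod 11). Hence c = [4, 8, 7, 10, 0].
  Check: interpolating c through the α_i gives m(x) = 5 + 7·x (degree < 2) with m(α_i) = c_i for every i, so c is indeed a codeword.


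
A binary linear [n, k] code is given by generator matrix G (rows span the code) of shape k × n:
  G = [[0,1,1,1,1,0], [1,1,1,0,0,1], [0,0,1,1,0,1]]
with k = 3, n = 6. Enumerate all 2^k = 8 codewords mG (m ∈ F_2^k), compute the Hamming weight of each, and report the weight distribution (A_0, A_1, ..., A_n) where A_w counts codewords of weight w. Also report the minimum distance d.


Weight distribution: A_0 = 1, A_3 = 4, A_4 = 3. Minimum distance d = 3.

Enumerate all 2^3 = 8 messages m ∈ F_2^3.
For each, compute codeword c = mG in F_2^6, then tally its weight.
  m = 000 → c = 000000, weight = 0.
  m = 100 → c = 011110, weight = 4.
  m = 010 → c = 111001, weight = 4.
  m = 110 → c = 100111, weight = 4.
  m = 001 → c = 001101, weight = 3.
  m = 101 → c = 010011, weight = 3.
  m = 011 → c = 110100, weight = 3.
  m = 111 → c = 101010, weight = 3.
Tally weights:
  weight 0: 1 codewords.
  weight 3: 4 codewords.
  weight 4: 3 codewords.
Minimum distance d = smallest w > 0 with A_w > 0 = 3.
Sanity: Σ A_w = 8 = 2^3 = 8 ✓.


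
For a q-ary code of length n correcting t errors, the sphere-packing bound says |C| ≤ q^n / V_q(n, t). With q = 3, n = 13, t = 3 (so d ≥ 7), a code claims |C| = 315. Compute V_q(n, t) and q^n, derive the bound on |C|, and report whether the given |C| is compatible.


V_q(n, t) = 2627, q^n = 1594323, Hamming bound = 606, |C| = 315 ≤ bound (satisfied).

Step 1: Compute V_q(n, t) = Σ_{j=0}^3 C(n, j) (q−1)^j.
  j = 0: C(13,0)·(2)^0 = 1·1 = 1.
  j = 1: C(13,1)·(2)^1 = 13·2 = 26.
  j = 2: C(13,2)·(2)^2 = 78·4 = 312.
  j = 3: C(13,3)·(2)^3 = 286·8 = 2288.
  V_q(n, t) = 1 + 26 + 312 + 2288 = 2627.
Step 2: q^n = 3^13 = 1594323.
Step 3: Hamming bound ⌊q^n / V_q(n,t)⌋ = ⌊1594323/2627⌋ = 606.
Step 4: Compare |C| = 315 to 606: satisfied.
The claimed |C| lies below the Hamming bound.


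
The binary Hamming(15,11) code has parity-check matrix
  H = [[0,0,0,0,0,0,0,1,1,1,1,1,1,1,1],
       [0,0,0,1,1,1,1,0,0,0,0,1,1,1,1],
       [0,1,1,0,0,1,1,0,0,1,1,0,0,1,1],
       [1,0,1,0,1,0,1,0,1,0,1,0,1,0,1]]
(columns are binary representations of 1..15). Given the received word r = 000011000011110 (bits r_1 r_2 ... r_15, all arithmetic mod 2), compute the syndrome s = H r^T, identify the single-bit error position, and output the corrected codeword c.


s = (0, 1, 1, 1)^T, error position = 7, corrected codeword c = 000011100011110

Compute s = H r^T mod 2 one row at a time:
  s_1 = 0 + 0 + 0 + 1 + 1 + 1 + 1 + 0 = 4 ≡ 0 (mod 2).
  s_2 = 0 + 1 + 1 + 0 + 1 + 1 + 1 + 0 = 5 ≡ 1 (mod 2).
  s_3 = 0 + 0 + 1 + 0 + 0 + 1 + 1 + 0 = 3 ≡ 1 (mod 2).
  s_4 = 0 + 0 + 1 + 0 + 0 + 1 + 1 + 0 = 3 ≡ 1 (mod 2).
s = (0, 1, 1, 1)^T — this equals column 7 of H (binary 0111), so error is at position 7.
Correct: flip bit 7 of r = 000011000011110 to get c = 000011100011110.


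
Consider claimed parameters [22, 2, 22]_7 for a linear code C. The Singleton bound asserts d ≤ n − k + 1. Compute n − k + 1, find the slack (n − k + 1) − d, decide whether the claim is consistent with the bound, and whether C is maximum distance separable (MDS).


Singleton RHS = n − k + 1 = 21, slack = -1, bound violated (no such code; not MDS).

Singleton bound: d ≤ n − k + 1.
Here n = 22, k = 2, so n − k + 1 = 21.
Given d = 22, check d ≤ 21: NO.
Slack = (n − k + 1) − d = -1.
The slack is negative: d = 22 exceeds n − k + 1 = 21 by 1, so the Singleton bound is violated and no linear [22, 2, 22]_7 code can exist. In particular it is not MDS (MDS requires d = n − k + 1 exactly).
Description: the claimed parameters are [22, 2, 22]_7; such a code would be impossible (violates the Singleton bound).


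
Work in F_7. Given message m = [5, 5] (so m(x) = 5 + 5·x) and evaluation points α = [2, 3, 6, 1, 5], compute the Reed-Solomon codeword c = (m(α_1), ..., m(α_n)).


c = [1, 6, 0, 3, 2]

Message polynomial: m(x) = 5 + 5·x (mod 7).
For each evaluation point α_i, compute m(α_i) mod 7:
  α_1 = 2: Horner steps 5 → 1, so m(2) = 1.
  α_2 = 3: Horner steps 5 → 6, so m(3) = 6.
  α_3 = 6: Horner steps 5 → 0, so m(6) = 0.
  α_4 = 1: Horner steps 5 → 3, so m(1) = 3.
  α_5 = 5: Horner steps 5 → 2, so m(5) = 2.
Codeword c = [1, 6, 0, 3, 2] ∈ F_7^5.


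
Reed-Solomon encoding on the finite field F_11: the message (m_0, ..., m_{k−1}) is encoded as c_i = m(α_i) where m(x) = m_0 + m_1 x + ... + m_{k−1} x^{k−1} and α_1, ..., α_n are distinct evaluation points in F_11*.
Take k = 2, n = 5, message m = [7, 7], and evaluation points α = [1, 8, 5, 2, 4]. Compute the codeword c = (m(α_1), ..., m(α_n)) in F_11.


c = [3, 8, 9, 10, 2]

Message polynomial: m(x) = 7 + 7·x (mod 11).
For each evaluation point α_i, compute m(α_i) mod 11:
  α_1 = 1: Horner steps 7 → 3, so m(1) = 3.
  α_2 = 8: Horner steps 7 → 8, so m(8) = 8.
  α_3 = 5: Horner steps 7 → 9, so m(5) = 9.
  α_4 = 2: Horner steps 7 → 10, so m(2) = 10.
  α_5 = 4: Horner steps 7 → 2, so m(4) = 2.
Codeword c = [3, 8, 9, 10, 2] ∈ F_11^5.


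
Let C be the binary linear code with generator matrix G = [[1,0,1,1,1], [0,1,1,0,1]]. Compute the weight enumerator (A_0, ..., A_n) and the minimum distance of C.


Weight distribution: A_0 = 1, A_3 = 2, A_4 = 1. Minimum distance d = 3.

Enumerate all 2^2 = 4 messages m ∈ F_2^2.
For each, compute codeword c = mG in F_2^5, then tally its weight.
  m = 00 → c = 00000, weight = 0.
  m = 10 → c = 10111, weight = 4.
  m = 01 → c = 01101, weight = 3.
  m = 11 → c = 11010, weight = 3.
Tally weights:
  weight 0: 1 codewords.
  weight 3: 2 codewords.
  weight 4: 1 codewords.
Minimum distance d = smallest w > 0 with A_w > 0 = 3.
Sanity: Σ A_w = 4 = 2^2 = 4 ✓.


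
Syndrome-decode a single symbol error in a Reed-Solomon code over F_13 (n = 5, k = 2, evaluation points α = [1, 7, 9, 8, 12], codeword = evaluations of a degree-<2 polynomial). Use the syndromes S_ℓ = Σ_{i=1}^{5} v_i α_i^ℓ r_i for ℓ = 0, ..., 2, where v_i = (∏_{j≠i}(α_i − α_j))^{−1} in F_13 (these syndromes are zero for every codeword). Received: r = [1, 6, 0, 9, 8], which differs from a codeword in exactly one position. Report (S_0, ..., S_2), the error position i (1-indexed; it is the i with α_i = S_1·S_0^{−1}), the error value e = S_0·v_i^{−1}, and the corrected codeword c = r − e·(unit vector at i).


S = (10, 12, 4), error at position 3, error magnitude e = 1, c = [1, 6, 12, 9, 8].

Step 1: column multipliers v_i = (∏_{j≠i}(α_i − α_j))^{−1} mod 13.
  i = 1 (α = 1): (1−7)(1−9)(1−8)(1−12) = (−6)·(−8)·(−7)·(−11) = 3696 ≡ 4, so v_1 = 4^{−1} = 10 (mod 13).
  i = 2 (α = 7): (7−1)(7−9)(7−8)(7−12) = 6·(−2)·(−1)·(−5) = −60 ≡ 5, so v_2 = 5^{−1} = 8 (mod 13).
  i = 3 (α = 9): (9−1)(9−7)(9−8)(9−12) = 8·2·1·(−3) = −48 ≡ 4, so v_3 = 4^{−1} = 10 (mod 13).
  i = 4 (α = 8): (8−1)(8−7)(8−9)(8−12) = 7·1·(−1)·(−4) = 28 ≡ 2, so v_4 = 2^{−1} = 7 (mod 13).
  i = 5 (α = 12): (12−1)(12−7)(12−9)(12−8) = 11·5·3·4 = 660 ≡ 10, so v_5 = 10^{−1} = 4 (mod 13).
  v = [10, 8, 10, 7, 4].
Step 2: syndromes of r = [1, 6, 0, 9, 8] (all sums mod 13).
  S_0 = Σ v_i r_i = 10·1 + 8·6 + 10·0 + 7·9 + 4·8 = 153 ≡ 10.
  S_1 = Σ v_i α_i r_i = 10·1·1 + 8·7·6 + 10·9·0 + 7·8·9 + 4·12·8 = 1234 ≡ 12.
  α_i^2 mod 13 = [1, 10, 3, 12, 1].
  S_2 = Σ v_i α_i^2 r_i = 10·1·1 + 8·10·6 + 10·3·0 + 7·12·9 + 4·1·8 = 1278 ≡ 4.
  S = (10, 12, 4) ≠ 0, so r is not a codeword (an error is present).
Step 3: locate the error. For a single error e at position i, S_ℓ = v_i·e·α_i^ℓ, so α_err = S_1/S_0.
  S_0^{−1} = 10^{−1} = 4 (mod 13), so α_err = 12·4 = 48 ≡ 9 = α_3. Error position i = 3.
  Consistency check: S_2/S_1 = 4·12 = 48 ≡ 9 = α_err ✓ (single-error assumption holds).
Step 4: error magnitude e = S_0/v_3 = S_0·∏_{j≠3}(α_3 − α_j) = 10·4 = 40 ≡ 1 (mod 13).
Step 5: correct position 3: c_3 = r_3 − e = 0 − 1 ≡ 12 (mod 13). Hence c = [1, 6, 12, 9, 8].
  Check: interpolating c through the α_i gives m(x) = 11 + 3·x (degree < 2) with m(α_i) = c_i for every i, so c is indeed a codeword.


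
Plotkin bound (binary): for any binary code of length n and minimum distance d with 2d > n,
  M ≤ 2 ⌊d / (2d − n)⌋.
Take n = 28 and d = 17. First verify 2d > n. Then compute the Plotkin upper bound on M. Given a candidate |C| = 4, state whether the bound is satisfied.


Plotkin bound M ≤ 4; given |C| = 4 ≤ bound (satisfied).

Check applicability: 2d = 34, n = 28.
2d − n = 6 > 0, so Plotkin applies.
Compute d/(2d−n) = 17/6 ≈ 2.8333.
⌊d/(2d−n)⌋ = 2.
Plotkin bound: M ≤ 2·2 = 4.
Given |C| = 4, check: satisfied.
This |C| is at the Plotkin bound.


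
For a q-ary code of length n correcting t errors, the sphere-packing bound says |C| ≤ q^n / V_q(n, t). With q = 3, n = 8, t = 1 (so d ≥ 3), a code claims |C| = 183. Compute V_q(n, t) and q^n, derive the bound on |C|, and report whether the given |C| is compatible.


V_q(n, t) = 17, q^n = 6561, Hamming bound = 385, |C| = 183 ≤ bound (satisfied).

Step 1: Compute V_q(n, t) = Σ_{j=0}^1 C(n, j) (q−1)^j.
  j = 0: C(8,0)·(2)^0 = 1·1 = 1.
  j = 1: C(8,1)·(2)^1 = 8·2 = 16.
  V_q(n, t) = 1 + 16 = 17.
Step 2: q^n = 3^8 = 6561.
Step 3: Hamming bound ⌊q^n / V_q(n,t)⌋ = ⌊6561/17⌋ = 385.
Step 4: Compare |C| = 183 to 385: satisfied.
The claimed |C| lies below the Hamming bound.


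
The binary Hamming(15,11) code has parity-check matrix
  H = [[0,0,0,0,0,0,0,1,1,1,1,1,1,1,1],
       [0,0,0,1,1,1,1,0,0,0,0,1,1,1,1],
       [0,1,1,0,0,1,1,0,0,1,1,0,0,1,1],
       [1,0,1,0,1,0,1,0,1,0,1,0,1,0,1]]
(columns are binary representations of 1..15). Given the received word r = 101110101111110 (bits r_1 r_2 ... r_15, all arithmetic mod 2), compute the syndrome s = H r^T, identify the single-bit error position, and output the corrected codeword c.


s = (0, 0, 1, 1)^T, error position = 3, corrected codeword c = 100110101111110

Compute s = H r^T mod 2 one row at a time:
  s_1 = 0 + 1 + 1 + 1 + 1 + 1 + 1 + 0 = 6 ≡ 0 (mod 2).
  s_2 = 1 + 1 + 0 + 1 + 1 + 1 + 1 + 0 = 6 ≡ 0 (mod 2).
  s_3 = 0 + 1 + 0 + 1 + 1 + 1 + 1 + 0 = 5 ≡ 1 (mod 2).
  s_4 = 1 + 1 + 1 + 1 + 1 + 1 + 1 + 0 = 7 ≡ 1 (mod 2).
s = (0, 0, 1, 1)^T — this equals column 3 of H (binary 0011), so error is at position 3.
Correct: flip bit 3 of r = 101110101111110 to get c = 100110101111110.


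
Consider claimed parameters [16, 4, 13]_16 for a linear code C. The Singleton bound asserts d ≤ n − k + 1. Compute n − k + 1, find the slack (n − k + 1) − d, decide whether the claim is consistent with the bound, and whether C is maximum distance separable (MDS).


Singleton RHS = n − k + 1 = 13, slack = 0, bound satisfied, MDS.

Singleton bound: d ≤ n − k + 1.
Here n = 16, k = 4, so n − k + 1 = 13.
Given d = 13, check d ≤ 13: YES.
Slack = (n − k + 1) − d = 0.
The code is MDS (slack = 0).
Description: the claimed parameters are [16, 4, 13]_16; such a code would be MDS (meets Singleton bound).


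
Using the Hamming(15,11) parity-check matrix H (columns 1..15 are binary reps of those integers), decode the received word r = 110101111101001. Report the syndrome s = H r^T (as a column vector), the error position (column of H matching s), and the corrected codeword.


s = (1, 1, 1, 0)^T, error position = 14, corrected codeword c = 110101111101011

Compute s = H r^T mod 2 one row at a time:
  s_1 = 1 + 1 + 1 + 0 + 1 + 0 + 0 + 1 = 5 ≡ 1 (mod 2).
  s_2 = 1 + 0 + 1 + 1 + 1 + 0 + 0 + 1 = 5 ≡ 1 (mod 2).
  s_3 = 1 + 0 + 1 + 1 + 1 + 0 + 0 + 1 = 5 ≡ 1 (mod 2).
  s_4 = 1 + 0 + 0 + 1 + 1 + 0 + 0 + 1 = 4 ≡ 0 (mod 2).
s = (1, 1, 1, 0)^T — this equals column 14 of H (binary 1110), so error is at position 14.
Correct: flip bit 14 of r = 110101111101001 to get c = 110101111101011.


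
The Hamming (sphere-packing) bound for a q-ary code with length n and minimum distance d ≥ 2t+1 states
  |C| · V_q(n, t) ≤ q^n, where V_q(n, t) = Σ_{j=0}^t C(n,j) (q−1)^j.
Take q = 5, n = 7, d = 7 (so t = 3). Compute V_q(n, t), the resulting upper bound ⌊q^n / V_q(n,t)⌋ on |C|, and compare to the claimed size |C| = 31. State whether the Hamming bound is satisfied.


V_q(n, t) = 2605, q^n = 78125, Hamming bound = 29, |C| = 31 > bound (violated).

Step 1: Compute V_q(n, t) = Σ_{j=0}^3 C(n, j) (q−1)^j.
  j = 0: C(7,0)·(4)^0 = 1·1 = 1.
  j = 1: C(7,1)·(4)^1 = 7·4 = 28.
  j = 2: C(7,2)·(4)^2 = 21·16 = 336.
  j = 3: C(7,3)·(4)^3 = 35·64 = 2240.
  V_q(n, t) = 1 + 28 + 336 + 2240 = 2605.
Step 2: q^n = 5^7 = 78125.
Step 3: Hamming bound ⌊q^n / V_q(n,t)⌋ = ⌊78125/2605⌋ = 29.
Step 4: Compare |C| = 31 to 29: violated.
The claimed |C| lies above the Hamming bound, so no 5-ary code of length 7 with d ≥ 7 can have 31 codewords.


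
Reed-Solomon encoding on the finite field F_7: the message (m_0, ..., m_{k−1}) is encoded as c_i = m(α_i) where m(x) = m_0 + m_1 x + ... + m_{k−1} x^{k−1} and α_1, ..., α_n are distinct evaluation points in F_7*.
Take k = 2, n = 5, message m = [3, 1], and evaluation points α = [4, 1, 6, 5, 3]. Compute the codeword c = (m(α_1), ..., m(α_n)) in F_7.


c = [0, 4, 2, 1, 6]

Message polynomial: m(x) = 3 + 1·x (mod 7).
For each evaluation point α_i, compute m(α_i) mod 7:
  α_1 = 4: Horner steps 1 → 0, so m(4) = 0.
  α_2 = 1: Horner steps 1 → 4, so m(1) = 4.
  α_3 = 6: Horner steps 1 → 2, so m(6) = 2.
  α_4 = 5: Horner steps 1 → 1, so m(5) = 1.
  α_5 = 3: Horner steps 1 → 6, so m(3) = 6.
Codeword c = [0, 4, 2, 1, 6] ∈ F_7^5.


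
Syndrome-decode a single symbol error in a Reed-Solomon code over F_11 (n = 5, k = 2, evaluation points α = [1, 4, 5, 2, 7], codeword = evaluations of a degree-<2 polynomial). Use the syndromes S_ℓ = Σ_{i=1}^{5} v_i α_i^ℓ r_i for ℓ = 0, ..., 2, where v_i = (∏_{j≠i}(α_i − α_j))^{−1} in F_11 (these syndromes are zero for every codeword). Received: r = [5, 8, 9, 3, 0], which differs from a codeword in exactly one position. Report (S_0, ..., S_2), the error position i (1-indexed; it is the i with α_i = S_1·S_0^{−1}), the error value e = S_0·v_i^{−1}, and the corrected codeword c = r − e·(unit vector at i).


S = (10, 9, 7), error at position 4, error magnitude e = 8, c = [5, 8, 9, 6, 0].

Step 1: column multipliers v_i = (∏_{j≠i}(α_i − α_j))^{−1} mod 11.
  i = 1 (α = 1): (1−4)(1−5)(1−2)(1−7) = (−3)·(−4)·(−1)·(−6) = 72 ≡ 6, so v_1 = 6^{−1} = 2 (mod 11).
  i = 2 (α = 4): (4−1)(4−5)(4−2)(4−7) = 3·(−1)·2·(−3) = 18 ≡ 7, so v_2 = 7^{−1} = 8 (mod 11).
  i = 3 (α = 5): (5−1)(5−4)(5−2)(5−7) = 4·1·3·(−2) = −24 ≡ 9, so v_3 = 9^{−1} = 5 (mod 11).
  i = 4 (α = 2): (2−1)(2−4)(2−5)(2−7) = 1·(−2)·(−3)·(−5) = −30 ≡ 3, so v_4 = 3^{−1} = 4 (mod 11).
  i = 5 (α = 7): (7−1)(7−4)(7−5)(7−2) = 6·3·2·5 = 180 ≡ 4, so v_5 = 4^{−1} = 3 (mod 11).
  v = [2, 8, 5, 4, 3].
Step 2: syndromes of r = [5, 8, 9, 3, 0] (all sums mod 11).
  S_0 = Σ v_i r_i = 2·5 + 8·8 + 5·9 + 4·3 + 3·0 = 131 ≡ 10.
  S_1 = Σ v_i α_i r_i = 2·1·5 + 8·4·8 + 5·5·9 + 4·2·3 + 3·7·0 = 515 ≡ 9.
  α_i^2 mod 11 = [1, 5, 3, 4, 5].
  S_2 = Σ v_i α_i^2 r_i = 2·1·5 + 8·5·8 + 5·3·9 + 4·4·3 + 3·5·0 = 513 ≡ 7.
  S = (10, 9, 7) ≠ 0, so r is not a codeword (an error is present).
Step 3: locate the error. For a single error e at position i, S_ℓ = v_i·e·α_i^ℓ, so α_err = S_1/S_0.
  S_0^{−1} = 10^{−1} = 10 (mod 11), so α_err = 9·10 = 90 ≡ 2 = α_4. Error position i = 4.
  Consistency check: S_2/S_1 = 7·5 = 35 ≡ 2 = α_err ✓ (single-error assumption holds).
Step 4: error magnitude e = S_0/v_4 = S_0·∏_{j≠4}(α_4 − α_j) = 10·3 = 30 ≡ 8 (mod 11).
Step 5: correct position 4: c_4 = r_4 − e = 3 − 8 ≡ 6 (mod 11). Hence c = [5, 8, 9, 6, 0].
  Check: interpolating c through the α_i gives m(x) = 4 + 1·x (degree < 2) with m(α_i) = c_i for every i, so c is indeed a codeword.


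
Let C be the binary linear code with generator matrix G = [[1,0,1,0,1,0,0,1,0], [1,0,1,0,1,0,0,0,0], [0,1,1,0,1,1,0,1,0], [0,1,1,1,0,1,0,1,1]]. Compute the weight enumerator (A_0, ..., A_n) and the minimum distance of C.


Weight distribution: A_0 = 1, A_1 = 1, A_3 = 3, A_4 = 5, A_5 = 3, A_6 = 2, A_7 = 1. Minimum distance d = 1.

Enumerate all 2^4 = 16 messages m ∈ F_2^4.
For each, compute codeword c = mG in F_2^9, then tally its weight.
  m = 0000 → c = 000000000, weight = 0.
  m = 1000 → c = 101010010, weight = 4.
  m = 0100 → c = 101010000, weight = 3.
  m = 1100 → c = 000000010, weight = 1.
  m = 0010 → c = 011011010, weight = 5.
  m = 1010 → c = 110001000, weight = 3.
  m = 0110 → c = 110001010, weight = 4.
  m = 1110 → c = 011011000, weight = 4.
  m = 0001 → c = 011101011, weight = 6.
  m = 1001 → c = 110111001, weight = 6.
  m = 0101 → c = 110111011, weight = 7.
  m = 1101 → c = 011101001, weight = 5.
  m = 0011 → c = 000110001, weight = 3.
  m = 1011 → c = 101100011, weight = 5.
  m = 0111 → c = 101100001, weight = 4.
  m = 1111 → c = 000110011, weight = 4.
Tally weights:
  weight 0: 1 codewords.
  weight 1: 1 codewords.
  weight 3: 3 codewords.
  weight 4: 5 codewords.
  weight 5: 3 codewords.
  weight 6: 2 codewords.
  weight 7: 1 codewords.
Minimum distance d = smallest w > 0 with A_w > 0 = 1.
Sanity: Σ A_w = 16 = 2^4 = 16 ✓.


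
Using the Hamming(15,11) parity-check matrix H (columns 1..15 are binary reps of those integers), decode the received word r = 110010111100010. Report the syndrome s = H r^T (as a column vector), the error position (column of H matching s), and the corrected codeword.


s = (0, 1, 0, 0)^T, error position = 4, corrected codeword c = 110110111100010

Compute s = H r^T mod 2 one row at a time:
  s_1 = 1 + 1 + 1 + 0 + 0 + 0 + 1 + 0 = 4 ≡ 0 (mod 2).
  s_2 = 0 + 1 + 0 + 1 + 0 + 0 + 1 + 0 = 3 ≡ 1 (mod 2).
  s_3 = 1 + 0 + 0 + 1 + 1 + 0 + 1 + 0 = 4 ≡ 0 (mod 2).
  s_4 = 1 + 0 + 1 + 1 + 1 + 0 + 0 + 0 = 4 ≡ 0 (mod 2).
s = (0, 1, 0, 0)^T — this equals column 4 of H (binary 0100), so error is at position 4.
Correct: flip bit 4 of r = 110010111100010 to get c = 110110111100010.


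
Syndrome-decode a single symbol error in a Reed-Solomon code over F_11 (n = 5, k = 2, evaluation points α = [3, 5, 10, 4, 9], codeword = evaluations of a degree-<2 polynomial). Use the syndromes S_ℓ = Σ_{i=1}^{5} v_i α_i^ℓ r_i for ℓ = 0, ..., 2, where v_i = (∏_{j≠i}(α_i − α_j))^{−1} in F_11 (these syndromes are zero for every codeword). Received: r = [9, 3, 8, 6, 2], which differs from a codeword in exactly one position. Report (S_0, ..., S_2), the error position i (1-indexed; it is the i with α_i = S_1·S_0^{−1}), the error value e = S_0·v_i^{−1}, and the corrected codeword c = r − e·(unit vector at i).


S = (9, 2, 9), error at position 3, error magnitude e = 9, c = [9, 3, 10, 6, 2].

Step 1: column multipliers v_i = (∏_{j≠i}(α_i − α_j))^{−1} mod 11.
  i = 1 (α = 3): (3−5)(3−10)(3−4)(3−9) = (−2)·(−7)·(−1)·(−6) = 84 ≡ 7, so v_1 = 7^{−1} = 8 (mod 11).
  i = 2 (α = 5): (5−3)(5−10)(5−4)(5−9) = 2·(−5)·1·(−4) = 40 ≡ 7, so v_2 = 7^{−1} = 8 (mod 11).
  i = 3 (α = 10): (10−3)(10−5)(10−4)(10−9) = 7·5·6·1 = 210 ≡ 1, so v_3 = 1^{−1} = 1 (mod 11).
  i = 4 (α = 4): (4−3)(4−5)(4−10)(4−9) = 1·(−1)·(−6)·(−5) = −30 ≡ 3, so v_4 = 3^{−1} = 4 (mod 11).
  i = 5 (α = 9): (9−3)(9−5)(9−10)(9−4) = 6·4·(−1)·5 = −120 ≡ 1, so v_5 = 1^{−1} = 1 (mod 11).
  v = [8, 8, 1, 4, 1].
Step 2: syndromes of r = [9, 3, 8, 6, 2] (all sums mod 11).
  S_0 = Σ v_i r_i = 8·9 + 8·3 + 1·8 + 4·6 + 1·2 = 130 ≡ 9.
  S_1 = Σ v_i α_i r_i = 8·3·9 + 8·5·3 + 1·10·8 + 4·4·6 + 1·9·2 = 530 ≡ 2.
  α_i^2 mod 11 = [9, 3, 1, 5, 4].
  S_2 = Σ v_i α_i^2 r_i = 8·9·9 + 8·3·3 + 1·1·8 + 4·5·6 + 1·4·2 = 856 ≡ 9.
  S = (9, 2, 9) ≠ 0, so r is not a codeword (an error is present).
Step 3: locate the error. For a single error e at position i, S_ℓ = v_i·e·α_i^ℓ, so α_err = S_1/S_0.
  S_0^{−1} = 9^{−1} = 5 (mod 11), so α_err = 2·5 = 10 ≡ 10 = α_3. Error position i = 3.
  Consistency check: S_2/S_1 = 9·6 = 54 ≡ 10 = α_err ✓ (single-error assumption holds).
Step 4: error magnitude e = S_0/v_3 = S_0·∏_{j≠3}(α_3 − α_j) = 9·1 = 9 ≡ 9 (mod 11).
Step 5: correct position 3: c_3 = r_3 − e = 8 − 9 ≡ 10 (mod 11). Hence c = [9, 3, 10, 6, 2].
  Check: interpolating c through the α_i gives m(x) = 7 + 8·x (degree < 2) with m(α_i) = c_i for every i, so c is indeed a codeword.


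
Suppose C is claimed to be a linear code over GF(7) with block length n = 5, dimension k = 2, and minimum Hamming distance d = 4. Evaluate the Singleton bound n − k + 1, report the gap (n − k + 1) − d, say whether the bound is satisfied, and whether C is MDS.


Singleton RHS = n − k + 1 = 4, slack = 0, bound satisfied, MDS.

Singleton bound: d ≤ n − k + 1.
Here n = 5, k = 2, so n − k + 1 = 4.
Given d = 4, check d ≤ 4: YES.
Slack = (n − k + 1) − d = 0.
The code is MDS (slack = 0).
Description: the claimed parameters are [5, 2, 4]_7; such a code would be MDS (meets Singleton bound).


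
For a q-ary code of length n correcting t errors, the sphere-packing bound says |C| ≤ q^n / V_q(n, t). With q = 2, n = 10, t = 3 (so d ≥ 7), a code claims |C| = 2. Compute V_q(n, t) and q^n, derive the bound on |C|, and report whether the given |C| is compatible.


V_q(n, t) = 176, q^n = 1024, Hamming bound = 5, |C| = 2 ≤ bound (satisfied).

Step 1: Compute V_q(n, t) = Σ_{j=0}^3 C(n, j) (q−1)^j.
  j = 0: C(10,0)·(1)^0 = 1·1 = 1.
  j = 1: C(10,1)·(1)^1 = 10·1 = 10.
  j = 2: C(10,2)·(1)^2 = 45·1 = 45.
  j = 3: C(10,3)·(1)^3 = 120·1 = 120.
  V_q(n, t) = 1 + 10 + 45 + 120 = 176.
Step 2: q^n = 2^10 = 1024.
Step 3: Hamming bound ⌊q^n / V_q(n,t)⌋ = ⌊1024/176⌋ = 5.
Step 4: Compare |C| = 2 to 5: satisfied.
The claimed |C| lies below the Hamming bound.


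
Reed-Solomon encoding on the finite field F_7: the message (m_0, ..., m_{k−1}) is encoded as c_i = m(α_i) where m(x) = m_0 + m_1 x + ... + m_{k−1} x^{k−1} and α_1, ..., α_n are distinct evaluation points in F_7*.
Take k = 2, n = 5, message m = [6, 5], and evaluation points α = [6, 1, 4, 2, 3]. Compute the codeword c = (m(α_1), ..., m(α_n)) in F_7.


c = [1, 4, 5, 2, 0]

Message polynomial: m(x) = 6 + 5·x (mod 7).
For each evaluation point α_i, compute m(α_i) mod 7:
  α_1 = 6: Horner steps 5 → 1, so m(6) = 1.
  α_2 = 1: Horner steps 5 → 4, so m(1) = 4.
  α_3 = 4: Horner steps 5 → 5, so m(4) = 5.
  α_4 = 2: Horner steps 5 → 2, so m(2) = 2.
  α_5 = 3: Horner steps 5 → 0, so m(3) = 0.
Codeword c = [1, 4, 5, 2, 0] ∈ F_7^5.
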